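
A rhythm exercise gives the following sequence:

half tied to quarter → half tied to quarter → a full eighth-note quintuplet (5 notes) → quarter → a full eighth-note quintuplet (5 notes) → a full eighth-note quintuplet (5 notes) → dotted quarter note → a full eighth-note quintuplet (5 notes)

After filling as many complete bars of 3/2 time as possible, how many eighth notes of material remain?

9

One bar of 3/2 = 12 eighth notes.
Working in eighth notes: half tied to quarter (half + quarter) = 6; half tied to quarter (half + quarter) = 6; a full eighth-note quintuplet (5 notes) (five quintuplet eighths span one half) = 4; quarter = 2; a full eighth-note quintuplet (5 notes) (five quintuplet eighths span one half) = 4; a full eighth-note quintuplet (5 notes) (five quintuplet eighths span one half) = 4; dotted quarter note = 3; a full eighth-note quintuplet (5 notes) (five quintuplet eighths span one half) = 4.
Sum: 6 + 6 + 4 + 2 + 4 + 4 + 3 + 4 = 33.
33 ÷ 12 = 2 complete bars with 9 eighth notes remaining.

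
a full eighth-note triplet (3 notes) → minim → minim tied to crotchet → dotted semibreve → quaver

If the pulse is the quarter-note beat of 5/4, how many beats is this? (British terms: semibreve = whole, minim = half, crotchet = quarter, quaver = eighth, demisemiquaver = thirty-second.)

One quarter-note beat = 2 eighth notes.
Convert each value to eighth notes: a full eighth-note triplet (3 notes) (three triplet eighths span one quarter) = 2; minim = 4; minim tied to crotchet (minim + crotchet) = 6; dotted semibreve = 12; quaver = 1.
Altogether 2 + 4 + 6 + 12 + 1 = 25.
25 ÷ 2 = 12.5 beats.

12.5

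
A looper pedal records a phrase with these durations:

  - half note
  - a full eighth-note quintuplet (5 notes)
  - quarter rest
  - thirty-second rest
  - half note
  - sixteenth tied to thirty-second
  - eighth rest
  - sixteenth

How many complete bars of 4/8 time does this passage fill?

4

One bar of 4/8 = 16 thirty-second notes.
In thirty-second notes: half note = 16; a full eighth-note quintuplet (5 notes) (five quintuplet eighths span one half) = 16; quarter rest = 8; thirty-second rest = 1; half note = 16; sixteenth tied to thirty-second (sixteenth + thirty-second) = 3; eighth rest = 4; sixteenth = 2.
Sum: 16 + 16 + 8 + 1 + 16 + 3 + 4 + 2 = 66.
66 ÷ 16 = 4 complete bars with 2 left over.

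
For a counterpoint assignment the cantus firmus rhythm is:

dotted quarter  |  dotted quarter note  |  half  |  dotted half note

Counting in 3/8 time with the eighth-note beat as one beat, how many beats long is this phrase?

16

One eighth-note beat = 2 sixteenth notes.
In sixteenth notes: dotted quarter = 6; dotted quarter note = 6; half = 8; dotted half note = 12.
Adding: 6 + 6 + 8 + 12 = 32.
32 ÷ 2 = 16 beats.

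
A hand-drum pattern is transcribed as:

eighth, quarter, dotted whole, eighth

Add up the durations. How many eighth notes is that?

Working in eighth notes: eighth = 1; quarter = 2; dotted whole = 12; eighth = 1.
Sum: 1 + 2 + 12 + 1 = 16 eighth notes.

16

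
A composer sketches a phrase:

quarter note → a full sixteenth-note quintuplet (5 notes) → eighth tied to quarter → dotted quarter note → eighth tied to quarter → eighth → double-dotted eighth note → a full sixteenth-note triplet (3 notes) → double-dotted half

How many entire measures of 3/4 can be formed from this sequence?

3

One bar of 3/4 = 24 thirty-second notes.
Express everything in thirty-second notes: quarter note = 8; a full sixteenth-note quintuplet (5 notes) (five quintuplet sixteenths span one quarter) = 8; eighth tied to quarter (eighth + quarter) = 12; dotted quarter note = 12; eighth tied to quarter (eighth + quarter) = 12; eighth = 4; double-dotted eighth note = 7; a full sixteenth-note triplet (3 notes) (three triplet sixteenths span one eighth) = 4; double-dotted half = 28.
Altogether 8 + 8 + 12 + 12 + 12 + 4 + 7 + 4 + 28 = 95.
95 ÷ 24 = 3 complete bars with 23 left over.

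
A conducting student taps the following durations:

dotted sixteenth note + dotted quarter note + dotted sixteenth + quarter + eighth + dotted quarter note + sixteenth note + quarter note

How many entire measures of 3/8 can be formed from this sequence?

4

One bar of 3/8 = 12 thirty-second notes.
Express everything in thirty-second notes: dotted sixteenth note = 3; dotted quarter note = 12; dotted sixteenth = 3; quarter = 8; eighth = 4; dotted quarter note = 12; sixteenth note = 2; quarter note = 8.
Altogether 3 + 12 + 3 + 8 + 4 + 12 + 2 + 8 = 52.
52 ÷ 12 = 4 complete bars with 4 left over.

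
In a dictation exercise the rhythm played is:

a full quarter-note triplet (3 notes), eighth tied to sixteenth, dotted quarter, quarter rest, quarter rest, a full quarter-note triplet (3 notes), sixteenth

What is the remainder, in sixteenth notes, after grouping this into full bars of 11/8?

12

One bar of 11/8 = 22 sixteenth notes.
In sixteenth notes: a full quarter-note triplet (3 notes) (three triplet quarters span one half) = 8; eighth tied to sixteenth (eighth + sixteenth) = 3; dotted quarter = 6; quarter rest = 4; quarter rest = 4; a full quarter-note triplet (3 notes) (three triplet quarters span one half) = 8; sixteenth = 1.
Adding: 8 + 3 + 6 + 4 + 4 + 8 + 1 = 34.
34 ÷ 22 = 1 complete bar with 12 sixteenth notes remaining.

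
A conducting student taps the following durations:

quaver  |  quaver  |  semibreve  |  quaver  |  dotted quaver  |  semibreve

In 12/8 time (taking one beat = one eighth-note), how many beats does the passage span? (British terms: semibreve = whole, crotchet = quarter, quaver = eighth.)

One eighth-note beat = 2 sixteenth notes.
Convert each value to sixteenth notes: quaver = 2; quaver = 2; semibreve = 16; quaver = 2; dotted quaver = 3; semibreve = 16.
Adding: 2 + 2 + 16 + 2 + 3 + 16 = 41.
41 ÷ 2 = 20.5 beats.

20.5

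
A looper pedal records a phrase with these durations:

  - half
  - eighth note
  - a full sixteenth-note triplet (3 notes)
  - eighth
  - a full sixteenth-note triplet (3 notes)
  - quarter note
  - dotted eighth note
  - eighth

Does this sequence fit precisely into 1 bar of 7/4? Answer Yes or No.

No

One bar of 7/4 = 28 sixteenth notes.
In sixteenth notes: half = 8; eighth note = 2; a full sixteenth-note triplet (3 notes) (three triplet sixteenths span one eighth) = 2; eighth = 2; a full sixteenth-note triplet (3 notes) (three triplet sixteenths span one eighth) = 2; quarter note = 4; dotted eighth note = 3; eighth = 2.
Sum: 8 + 2 + 2 + 2 + 2 + 4 + 3 + 2 = 25.
25 falls short of 28, so the answer is No.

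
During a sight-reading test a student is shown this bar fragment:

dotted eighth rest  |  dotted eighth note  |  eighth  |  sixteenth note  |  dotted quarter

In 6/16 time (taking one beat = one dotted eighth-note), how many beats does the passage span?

5

One dotted eighth-note beat = 3 sixteenth notes.
In sixteenth notes: dotted eighth rest = 3; dotted eighth note = 3; eighth = 2; sixteenth note = 1; dotted quarter = 6.
Adding: 3 + 3 + 2 + 1 + 6 = 15.
15 ÷ 3 = 5 beats.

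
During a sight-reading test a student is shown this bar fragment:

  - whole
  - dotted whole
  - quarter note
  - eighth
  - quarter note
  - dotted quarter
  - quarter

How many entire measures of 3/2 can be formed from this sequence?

2

One bar of 3/2 = 12 eighth notes.
Working in eighth notes: whole = 8; dotted whole = 12; quarter note = 2; eighth = 1; quarter note = 2; dotted quarter = 3; quarter = 2.
Adding: 8 + 12 + 2 + 1 + 2 + 3 + 2 = 30.
30 ÷ 12 = 2 complete bars with 6 left over.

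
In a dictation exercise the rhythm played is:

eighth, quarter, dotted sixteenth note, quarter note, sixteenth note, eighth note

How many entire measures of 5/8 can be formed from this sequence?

1

One bar of 5/8 = 20 thirty-second notes.
Express everything in thirty-second notes: eighth = 4; quarter = 8; dotted sixteenth note = 3; quarter note = 8; sixteenth note = 2; eighth note = 4.
Adding: 4 + 8 + 3 + 8 + 2 + 4 = 29.
29 ÷ 20 = 1 complete bar with 9 left over.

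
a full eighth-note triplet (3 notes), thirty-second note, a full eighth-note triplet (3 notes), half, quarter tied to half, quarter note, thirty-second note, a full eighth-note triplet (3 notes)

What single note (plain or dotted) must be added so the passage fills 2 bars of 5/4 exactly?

2 bars of 5/4 = 80 thirty-second notes.
Working in thirty-second notes: a full eighth-note triplet (3 notes) (three triplet eighths span one quarter) = 8; thirty-second note = 1; a full eighth-note triplet (3 notes) (three triplet eighths span one quarter) = 8; half = 16; quarter tied to half (quarter + half) = 24; quarter note = 8; thirty-second note = 1; a full eighth-note triplet (3 notes) (three triplet eighths span one quarter) = 8.
Altogether 8 + 1 + 8 + 16 + 24 + 8 + 1 + 8 = 74.
Remaining: 80 − 74 = 6 thirty-second notes, which is a dotted eighth note.

dotted eighth note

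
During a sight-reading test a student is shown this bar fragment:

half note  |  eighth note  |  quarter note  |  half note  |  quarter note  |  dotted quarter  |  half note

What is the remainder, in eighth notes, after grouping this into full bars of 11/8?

9

One bar of 11/8 = 11 eighth notes.
Express everything in eighth notes: half note = 4; eighth note = 1; quarter note = 2; half note = 4; quarter note = 2; dotted quarter = 3; half note = 4.
Altogether 4 + 1 + 2 + 4 + 2 + 3 + 4 = 20.
20 ÷ 11 = 1 complete bar with 9 eighth notes remaining.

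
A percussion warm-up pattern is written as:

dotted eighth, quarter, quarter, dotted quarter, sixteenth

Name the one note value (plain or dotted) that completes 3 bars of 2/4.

3 bars of 2/4 = 24 sixteenth notes.
Convert each value to sixteenth notes: dotted eighth = 3; quarter = 4; quarter = 4; dotted quarter = 6; sixteenth = 1.
Altogether 3 + 4 + 4 + 6 + 1 = 18.
Remaining: 24 − 18 = 6 sixteenth notes, which is a dotted quarter note.

dotted quarter note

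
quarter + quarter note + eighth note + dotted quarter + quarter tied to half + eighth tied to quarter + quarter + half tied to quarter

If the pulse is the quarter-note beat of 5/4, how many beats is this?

One quarter-note beat = 2 eighth notes.
Convert each value to eighth notes: quarter = 2; quarter note = 2; eighth note = 1; dotted quarter = 3; quarter tied to half (quarter + half) = 6; eighth tied to quarter (eighth + quarter) = 3; quarter = 2; half tied to quarter (half + quarter) = 6.
Sum: 2 + 2 + 1 + 3 + 6 + 3 + 2 + 6 = 25.
25 ÷ 2 = 12.5 beats.

12.5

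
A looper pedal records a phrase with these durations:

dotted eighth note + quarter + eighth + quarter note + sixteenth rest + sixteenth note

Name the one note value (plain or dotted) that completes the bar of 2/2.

The bar of 2/2 = 16 sixteenth notes.
Working in sixteenth notes: dotted eighth note = 3; quarter = 4; eighth = 2; quarter note = 4; sixteenth rest = 1; sixteenth note = 1.
Total: 3 + 4 + 2 + 4 + 1 + 1 = 15.
Remaining: 16 − 15 = 1 sixteenth note, which is a sixteenth note.

sixteenth note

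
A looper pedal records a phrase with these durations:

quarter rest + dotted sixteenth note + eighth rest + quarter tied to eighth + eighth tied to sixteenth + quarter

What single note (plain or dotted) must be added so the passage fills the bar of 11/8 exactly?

The bar of 11/8 = 44 thirty-second notes.
Each duration in thirty-second notes: quarter rest = 8; dotted sixteenth note = 3; eighth rest = 4; quarter tied to eighth (quarter + eighth) = 12; eighth tied to sixteenth (eighth + sixteenth) = 6; quarter = 8.
Altogether 8 + 3 + 4 + 12 + 6 + 8 = 41.
Remaining: 44 − 41 = 3 thirty-second notes, which is a dotted sixteenth note.

dotted sixteenth note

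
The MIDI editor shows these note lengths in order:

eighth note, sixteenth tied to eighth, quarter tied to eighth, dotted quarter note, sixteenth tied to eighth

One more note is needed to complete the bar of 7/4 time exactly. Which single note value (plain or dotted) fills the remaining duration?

half note

The bar of 7/4 = 28 sixteenth notes.
In sixteenth notes: eighth note = 2; sixteenth tied to eighth (sixteenth + eighth) = 3; quarter tied to eighth (quarter + eighth) = 6; dotted quarter note = 6; sixteenth tied to eighth (sixteenth + eighth) = 3.
Total: 2 + 3 + 6 + 6 + 3 = 20.
Remaining: 28 − 20 = 8 sixteenth notes, which is a half note.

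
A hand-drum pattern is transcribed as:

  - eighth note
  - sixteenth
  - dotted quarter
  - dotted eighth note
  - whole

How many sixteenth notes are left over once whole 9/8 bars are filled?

One bar of 9/8 = 18 sixteenth notes.
Working in sixteenth notes: eighth note = 2; sixteenth = 1; dotted quarter = 6; dotted eighth note = 3; whole = 16.
Total: 2 + 1 + 6 + 3 + 16 = 28.
28 ÷ 18 = 1 complete bar with 10 sixteenth notes remaining.

10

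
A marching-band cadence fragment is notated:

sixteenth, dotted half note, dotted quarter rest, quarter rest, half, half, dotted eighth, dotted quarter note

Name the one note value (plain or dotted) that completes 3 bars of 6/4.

dotted whole note

3 bars of 6/4 = 72 sixteenth notes.
Each duration in sixteenth notes: sixteenth = 1; dotted half note = 12; dotted quarter rest = 6; quarter rest = 4; half = 8; half = 8; dotted eighth = 3; dotted quarter note = 6.
Sum: 1 + 12 + 6 + 4 + 8 + 8 + 3 + 6 = 48.
Remaining: 72 − 48 = 24 sixteenth notes, which is a dotted whole note.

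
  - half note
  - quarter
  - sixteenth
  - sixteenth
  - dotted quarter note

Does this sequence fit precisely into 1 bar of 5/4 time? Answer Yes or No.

Yes

One bar of 5/4 = 20 sixteenth notes.
In sixteenth notes: half note = 8; quarter = 4; sixteenth = 1; sixteenth = 1; dotted quarter note = 6.
Adding: 8 + 4 + 1 + 1 + 6 = 20.
20 equals 20, so the answer is Yes.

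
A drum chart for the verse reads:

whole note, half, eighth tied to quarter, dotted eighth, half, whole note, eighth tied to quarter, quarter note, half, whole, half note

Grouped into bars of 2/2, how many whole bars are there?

6

One bar of 2/2 = 16 sixteenth notes.
Working in sixteenth notes: whole note = 16; half = 8; eighth tied to quarter (eighth + quarter) = 6; dotted eighth = 3; half = 8; whole note = 16; eighth tied to quarter (eighth + quarter) = 6; quarter note = 4; half = 8; whole = 16; half note = 8.
Adding: 16 + 8 + 6 + 3 + 8 + 16 + 6 + 4 + 8 + 16 + 8 = 99.
99 ÷ 16 = 6 complete bars with 3 left over.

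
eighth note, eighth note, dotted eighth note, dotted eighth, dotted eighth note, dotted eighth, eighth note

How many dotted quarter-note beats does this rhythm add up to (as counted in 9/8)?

One dotted quarter-note beat = 6 sixteenth notes.
Convert each value to sixteenth notes: eighth note = 2; eighth note = 2; dotted eighth note = 3; dotted eighth = 3; dotted eighth note = 3; dotted eighth = 3; eighth note = 2.
Sum: 2 + 2 + 3 + 3 + 3 + 3 + 2 = 18.
18 ÷ 6 = 3 beats.

3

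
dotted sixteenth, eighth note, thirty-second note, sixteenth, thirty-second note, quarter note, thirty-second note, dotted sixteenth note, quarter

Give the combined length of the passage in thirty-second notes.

31

Each duration in thirty-second notes: dotted sixteenth = 3; eighth note = 4; thirty-second note = 1; sixteenth = 2; thirty-second note = 1; quarter note = 8; thirty-second note = 1; dotted sixteenth note = 3; quarter = 8.
Altogether 3 + 4 + 1 + 2 + 1 + 8 + 1 + 3 + 8 = 31 thirty-second notes.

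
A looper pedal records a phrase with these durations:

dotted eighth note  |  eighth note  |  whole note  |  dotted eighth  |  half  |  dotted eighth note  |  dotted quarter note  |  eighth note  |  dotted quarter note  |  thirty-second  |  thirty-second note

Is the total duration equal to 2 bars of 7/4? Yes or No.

No

One bar of 7/4 = 56 thirty-second notes, so 2 bars = 112.
Express everything in thirty-second notes: dotted eighth note = 6; eighth note = 4; whole note = 32; dotted eighth = 6; half = 16; dotted eighth note = 6; dotted quarter note = 12; eighth note = 4; dotted quarter note = 12; thirty-second = 1; thirty-second note = 1.
Sum: 6 + 4 + 32 + 6 + 16 + 6 + 12 + 4 + 12 + 1 + 1 = 100.
100 falls short of 112, so the answer is No.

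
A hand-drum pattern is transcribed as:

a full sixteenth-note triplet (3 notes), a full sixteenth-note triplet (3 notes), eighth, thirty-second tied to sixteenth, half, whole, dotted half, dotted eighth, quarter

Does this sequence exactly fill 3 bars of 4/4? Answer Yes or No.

One bar of 4/4 = 32 thirty-second notes, so 3 bars = 96.
Convert each value to thirty-second notes: a full sixteenth-note triplet (3 notes) (three triplet sixteenths span one eighth) = 4; a full sixteenth-note triplet (3 notes) (three triplet sixteenths span one eighth) = 4; eighth = 4; thirty-second tied to sixteenth (thirty-second + sixteenth) = 3; half = 16; whole = 32; dotted half = 24; dotted eighth = 6; quarter = 8.
Altogether 4 + 4 + 4 + 3 + 16 + 32 + 24 + 6 + 8 = 101.
101 exceeds 96, so the answer is No.

No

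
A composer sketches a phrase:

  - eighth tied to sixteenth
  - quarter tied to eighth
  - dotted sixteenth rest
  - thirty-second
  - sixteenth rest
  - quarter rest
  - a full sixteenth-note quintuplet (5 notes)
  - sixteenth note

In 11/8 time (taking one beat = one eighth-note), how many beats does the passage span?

10.5

One eighth-note beat = 4 thirty-second notes.
Each duration in thirty-second notes: eighth tied to sixteenth (eighth + sixteenth) = 6; quarter tied to eighth (quarter + eighth) = 12; dotted sixteenth rest = 3; thirty-second = 1; sixteenth rest = 2; quarter rest = 8; a full sixteenth-note quintuplet (5 notes) (five quintuplet sixteenths span one quarter) = 8; sixteenth note = 2.
Total: 6 + 12 + 3 + 1 + 2 + 8 + 8 + 2 = 42.
42 ÷ 4 = 10.5 beats.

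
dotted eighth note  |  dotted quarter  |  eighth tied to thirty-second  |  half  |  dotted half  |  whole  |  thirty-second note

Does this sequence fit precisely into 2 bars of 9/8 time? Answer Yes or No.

One bar of 9/8 = 36 thirty-second notes, so 2 bars = 72.
In thirty-second notes: dotted eighth note = 6; dotted quarter = 12; eighth tied to thirty-second (eighth + thirty-second) = 5; half = 16; dotted half = 24; whole = 32; thirty-second note = 1.
Adding: 6 + 12 + 5 + 16 + 24 + 32 + 1 = 96.
96 exceeds 72, so the answer is No.

No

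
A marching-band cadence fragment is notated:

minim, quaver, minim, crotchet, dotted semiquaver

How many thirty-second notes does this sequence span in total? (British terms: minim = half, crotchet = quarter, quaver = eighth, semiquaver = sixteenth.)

Convert each value to thirty-second notes: minim = 16; quaver = 4; minim = 16; crotchet = 8; dotted semiquaver = 3.
Total: 16 + 4 + 16 + 8 + 3 = 47 thirty-second notes.

47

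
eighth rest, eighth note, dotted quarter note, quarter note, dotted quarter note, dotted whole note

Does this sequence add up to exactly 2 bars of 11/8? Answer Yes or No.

One bar of 11/8 = 11 eighth notes, so 2 bars = 22.
Convert each value to eighth notes: eighth rest = 1; eighth note = 1; dotted quarter note = 3; quarter note = 2; dotted quarter note = 3; dotted whole note = 12.
Altogether 1 + 1 + 3 + 2 + 3 + 12 = 22.
22 equals 22, so the answer is Yes.

Yes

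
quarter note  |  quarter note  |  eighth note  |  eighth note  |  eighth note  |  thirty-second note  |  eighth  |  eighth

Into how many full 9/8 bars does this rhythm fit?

One bar of 9/8 = 36 thirty-second notes.
In thirty-second notes: quarter note = 8; quarter note = 8; eighth note = 4; eighth note = 4; eighth note = 4; thirty-second note = 1; eighth = 4; eighth = 4.
Total: 8 + 8 + 4 + 4 + 4 + 1 + 4 + 4 = 37.
37 ÷ 36 = 1 complete bar with 1 left over.

1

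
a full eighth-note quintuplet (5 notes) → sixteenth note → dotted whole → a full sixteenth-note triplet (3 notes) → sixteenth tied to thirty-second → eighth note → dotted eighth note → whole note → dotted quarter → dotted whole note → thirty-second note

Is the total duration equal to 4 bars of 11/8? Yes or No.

Yes

One bar of 11/8 = 44 thirty-second notes, so 4 bars = 176.
Each duration in thirty-second notes: a full eighth-note quintuplet (5 notes) (five quintuplet eighths span one half) = 16; sixteenth note = 2; dotted whole = 48; a full sixteenth-note triplet (3 notes) (three triplet sixteenths span one eighth) = 4; sixteenth tied to thirty-second (sixteenth + thirty-second) = 3; eighth note = 4; dotted eighth note = 6; whole note = 32; dotted quarter = 12; dotted whole note = 48; thirty-second note = 1.
Sum: 16 + 2 + 48 + 4 + 3 + 4 + 6 + 32 + 12 + 48 + 1 = 176.
176 equals 176, so the answer is Yes.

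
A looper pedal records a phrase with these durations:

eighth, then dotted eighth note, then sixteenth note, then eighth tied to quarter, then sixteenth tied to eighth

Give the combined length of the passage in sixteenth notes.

15

Convert each value to sixteenth notes: eighth = 2; dotted eighth note = 3; sixteenth note = 1; eighth tied to quarter (eighth + quarter) = 6; sixteenth tied to eighth (sixteenth + eighth) = 3.
Altogether 2 + 3 + 1 + 6 + 3 = 15 sixteenth notes.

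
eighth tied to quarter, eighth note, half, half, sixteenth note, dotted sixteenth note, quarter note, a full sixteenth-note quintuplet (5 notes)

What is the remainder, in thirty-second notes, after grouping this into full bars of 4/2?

One bar of 4/2 = 64 thirty-second notes.
Working in thirty-second notes: eighth tied to quarter (eighth + quarter) = 12; eighth note = 4; half = 16; half = 16; sixteenth note = 2; dotted sixteenth note = 3; quarter note = 8; a full sixteenth-note quintuplet (5 notes) (five quintuplet sixteenths span one quarter) = 8.
Adding: 12 + 4 + 16 + 16 + 2 + 3 + 8 + 8 = 69.
69 ÷ 64 = 1 complete bar with 5 thirty-second notes remaining.

5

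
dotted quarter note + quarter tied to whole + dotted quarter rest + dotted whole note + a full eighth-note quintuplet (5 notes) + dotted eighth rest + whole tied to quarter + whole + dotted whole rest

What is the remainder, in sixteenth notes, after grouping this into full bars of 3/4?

7

One bar of 3/4 = 12 sixteenth notes.
In sixteenth notes: dotted quarter note = 6; quarter tied to whole (quarter + whole) = 20; dotted quarter rest = 6; dotted whole note = 24; a full eighth-note quintuplet (5 notes) (five quintuplet eighths span one half) = 8; dotted eighth rest = 3; whole tied to quarter (whole + quarter) = 20; whole = 16; dotted whole rest = 24.
Total: 6 + 20 + 6 + 24 + 8 + 3 + 20 + 16 + 24 = 127.
127 ÷ 12 = 10 complete bars with 7 sixteenth notes remaining.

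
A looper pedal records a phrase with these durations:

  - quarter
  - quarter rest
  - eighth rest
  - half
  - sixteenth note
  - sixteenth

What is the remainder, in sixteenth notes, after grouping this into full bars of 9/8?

2

One bar of 9/8 = 18 sixteenth notes.
In sixteenth notes: quarter = 4; quarter rest = 4; eighth rest = 2; half = 8; sixteenth note = 1; sixteenth = 1.
Sum: 4 + 4 + 2 + 8 + 1 + 1 = 20.
20 ÷ 18 = 1 complete bar with 2 sixteenth notes remaining.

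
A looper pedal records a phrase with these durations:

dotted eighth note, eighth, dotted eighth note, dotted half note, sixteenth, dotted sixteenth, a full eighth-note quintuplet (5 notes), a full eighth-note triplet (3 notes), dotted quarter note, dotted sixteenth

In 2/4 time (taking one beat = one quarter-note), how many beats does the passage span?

One quarter-note beat = 8 thirty-second notes.
Convert each value to thirty-second notes: dotted eighth note = 6; eighth = 4; dotted eighth note = 6; dotted half note = 24; sixteenth = 2; dotted sixteenth = 3; a full eighth-note quintuplet (5 notes) (five quintuplet eighths span one half) = 16; a full eighth-note triplet (3 notes) (three triplet eighths span one quarter) = 8; dotted quarter note = 12; dotted sixteenth = 3.
Altogether 6 + 4 + 6 + 24 + 2 + 3 + 16 + 8 + 12 + 3 = 84.
84 ÷ 8 = 10.5 beats.

10.5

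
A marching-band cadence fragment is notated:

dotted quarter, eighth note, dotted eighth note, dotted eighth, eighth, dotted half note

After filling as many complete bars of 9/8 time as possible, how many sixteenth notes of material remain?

One bar of 9/8 = 18 sixteenth notes.
Each duration in sixteenth notes: dotted quarter = 6; eighth note = 2; dotted eighth note = 3; dotted eighth = 3; eighth = 2; dotted half note = 12.
Total: 6 + 2 + 3 + 3 + 2 + 12 = 28.
28 ÷ 18 = 1 complete bar with 10 sixteenth notes remaining.

10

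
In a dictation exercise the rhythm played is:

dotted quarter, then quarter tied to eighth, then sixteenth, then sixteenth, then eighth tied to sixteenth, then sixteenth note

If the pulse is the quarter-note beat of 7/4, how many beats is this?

One quarter-note beat = 4 sixteenth notes.
Working in sixteenth notes: dotted quarter = 6; quarter tied to eighth (quarter + eighth) = 6; sixteenth = 1; sixteenth = 1; eighth tied to sixteenth (eighth + sixteenth) = 3; sixteenth note = 1.
Total: 6 + 6 + 1 + 1 + 3 + 1 = 18.
18 ÷ 4 = 4.5 beats.

4.5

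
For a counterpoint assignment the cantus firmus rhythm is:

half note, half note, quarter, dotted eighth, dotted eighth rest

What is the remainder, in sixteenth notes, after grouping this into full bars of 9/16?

8

One bar of 9/16 = 9 sixteenth notes.
Working in sixteenth notes: half note = 8; half note = 8; quarter = 4; dotted eighth = 3; dotted eighth rest = 3.
Altogether 8 + 8 + 4 + 3 + 3 = 26.
26 ÷ 9 = 2 complete bars with 8 sixteenth notes remaining.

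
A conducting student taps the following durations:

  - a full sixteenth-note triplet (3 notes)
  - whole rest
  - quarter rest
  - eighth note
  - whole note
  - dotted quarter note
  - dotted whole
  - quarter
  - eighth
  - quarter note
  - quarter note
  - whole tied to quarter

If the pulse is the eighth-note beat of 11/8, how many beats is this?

52

One eighth-note beat = 2 sixteenth notes.
Each duration in sixteenth notes: a full sixteenth-note triplet (3 notes) (three triplet sixteenths span one eighth) = 2; whole rest = 16; quarter rest = 4; eighth note = 2; whole note = 16; dotted quarter note = 6; dotted whole = 24; quarter = 4; eighth = 2; quarter note = 4; quarter note = 4; whole tied to quarter (whole + quarter) = 20.
Total: 2 + 16 + 4 + 2 + 16 + 6 + 24 + 4 + 2 + 4 + 4 + 20 = 104.
104 ÷ 2 = 52 beats.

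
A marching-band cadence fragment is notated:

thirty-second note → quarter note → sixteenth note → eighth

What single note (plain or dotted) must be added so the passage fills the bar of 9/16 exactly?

The bar of 9/16 = 18 thirty-second notes.
Working in thirty-second notes: thirty-second note = 1; quarter note = 8; sixteenth note = 2; eighth = 4.
Sum: 1 + 8 + 2 + 4 = 15.
Remaining: 18 − 15 = 3 thirty-second notes, which is a dotted sixteenth note.

dotted sixteenth note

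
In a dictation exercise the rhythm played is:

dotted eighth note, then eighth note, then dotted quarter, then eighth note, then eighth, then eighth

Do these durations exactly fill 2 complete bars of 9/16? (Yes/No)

One bar of 9/16 = 9 sixteenth notes, so 2 bars = 18.
Working in sixteenth notes: dotted eighth note = 3; eighth note = 2; dotted quarter = 6; eighth note = 2; eighth = 2; eighth = 2.
Total: 3 + 2 + 6 + 2 + 2 + 2 = 17.
17 falls short of 18, so the answer is No.

No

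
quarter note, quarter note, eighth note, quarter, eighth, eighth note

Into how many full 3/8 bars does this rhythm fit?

One bar of 3/8 = 3 eighth notes.
Each duration in eighth notes: quarter note = 2; quarter note = 2; eighth note = 1; quarter = 2; eighth = 1; eighth note = 1.
Sum: 2 + 2 + 1 + 2 + 1 + 1 = 9.
9 ÷ 3 = 3 complete bars with 0 left over.

3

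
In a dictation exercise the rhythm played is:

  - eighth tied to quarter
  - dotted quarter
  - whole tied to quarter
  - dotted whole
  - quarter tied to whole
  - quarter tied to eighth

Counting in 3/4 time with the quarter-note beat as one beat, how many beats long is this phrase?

20.5

One quarter-note beat = 2 eighth notes.
Working in eighth notes: eighth tied to quarter (eighth + quarter) = 3; dotted quarter = 3; whole tied to quarter (whole + quarter) = 10; dotted whole = 12; quarter tied to whole (quarter + whole) = 10; quarter tied to eighth (quarter + eighth) = 3.
Altogether 3 + 3 + 10 + 12 + 10 + 3 = 41.
41 ÷ 2 = 20.5 beats.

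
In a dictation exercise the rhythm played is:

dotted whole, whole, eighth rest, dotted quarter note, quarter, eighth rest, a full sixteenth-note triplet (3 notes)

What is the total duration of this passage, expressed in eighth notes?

In eighth notes: dotted whole = 12; whole = 8; eighth rest = 1; dotted quarter note = 3; quarter = 2; eighth rest = 1; a full sixteenth-note triplet (3 notes) (three triplet sixteenths span one eighth) = 1.
Sum: 12 + 8 + 1 + 3 + 2 + 1 + 1 = 28 eighth notes.

28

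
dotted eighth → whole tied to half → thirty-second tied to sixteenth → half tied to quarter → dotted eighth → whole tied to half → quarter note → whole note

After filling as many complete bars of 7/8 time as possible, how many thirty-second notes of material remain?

7

One bar of 7/8 = 28 thirty-second notes.
In thirty-second notes: dotted eighth = 6; whole tied to half (whole + half) = 48; thirty-second tied to sixteenth (thirty-second + sixteenth) = 3; half tied to quarter (half + quarter) = 24; dotted eighth = 6; whole tied to half (whole + half) = 48; quarter note = 8; whole note = 32.
Sum: 6 + 48 + 3 + 24 + 6 + 48 + 8 + 32 = 175.
175 ÷ 28 = 6 complete bars with 7 thirty-second notes remaining.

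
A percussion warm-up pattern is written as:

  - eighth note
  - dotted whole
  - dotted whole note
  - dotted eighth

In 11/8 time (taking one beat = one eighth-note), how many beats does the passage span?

26.5

One eighth-note beat = 2 sixteenth notes.
Express everything in sixteenth notes: eighth note = 2; dotted whole = 24; dotted whole note = 24; dotted eighth = 3.
Adding: 2 + 24 + 24 + 3 = 53.
53 ÷ 2 = 26.5 beats.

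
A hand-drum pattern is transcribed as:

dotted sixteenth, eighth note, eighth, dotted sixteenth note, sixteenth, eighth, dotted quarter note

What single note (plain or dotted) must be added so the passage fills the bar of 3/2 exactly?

The bar of 3/2 = 48 thirty-second notes.
Convert each value to thirty-second notes: dotted sixteenth = 3; eighth note = 4; eighth = 4; dotted sixteenth note = 3; sixteenth = 2; eighth = 4; dotted quarter note = 12.
Altogether 3 + 4 + 4 + 3 + 2 + 4 + 12 = 32.
Remaining: 48 − 32 = 16 thirty-second notes, which is a half note.

half note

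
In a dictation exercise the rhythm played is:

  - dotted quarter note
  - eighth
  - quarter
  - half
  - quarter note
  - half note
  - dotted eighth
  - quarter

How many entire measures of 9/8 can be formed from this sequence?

2

One bar of 9/8 = 18 sixteenth notes.
Convert each value to sixteenth notes: dotted quarter note = 6; eighth = 2; quarter = 4; half = 8; quarter note = 4; half note = 8; dotted eighth = 3; quarter = 4.
Adding: 6 + 2 + 4 + 8 + 4 + 8 + 3 + 4 = 39.
39 ÷ 18 = 2 complete bars with 3 left over.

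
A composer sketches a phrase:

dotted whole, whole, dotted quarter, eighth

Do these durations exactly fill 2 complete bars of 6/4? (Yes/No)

One bar of 6/4 = 12 eighth notes, so 2 bars = 24.
Express everything in eighth notes: dotted whole = 12; whole = 8; dotted quarter = 3; eighth = 1.
Sum: 12 + 8 + 3 + 1 = 24.
24 equals 24, so the answer is Yes.

Yes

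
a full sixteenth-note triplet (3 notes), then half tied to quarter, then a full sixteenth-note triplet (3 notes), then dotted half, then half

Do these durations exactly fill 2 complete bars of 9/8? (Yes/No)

Yes

One bar of 9/8 = 9 eighth notes, so 2 bars = 18.
In eighth notes: a full sixteenth-note triplet (3 notes) (three triplet sixteenths span one eighth) = 1; half tied to quarter (half + quarter) = 6; a full sixteenth-note triplet (3 notes) (three triplet sixteenths span one eighth) = 1; dotted half = 6; half = 4.
Adding: 1 + 6 + 1 + 6 + 4 = 18.
18 equals 18, so the answer is Yes.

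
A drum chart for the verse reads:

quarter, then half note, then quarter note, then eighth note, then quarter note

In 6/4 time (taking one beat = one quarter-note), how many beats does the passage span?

5.5

One quarter-note beat = 2 eighth notes.
Express everything in eighth notes: quarter = 2; half note = 4; quarter note = 2; eighth note = 1; quarter note = 2.
Altogether 2 + 4 + 2 + 1 + 2 = 11.
11 ÷ 2 = 5.5 beats.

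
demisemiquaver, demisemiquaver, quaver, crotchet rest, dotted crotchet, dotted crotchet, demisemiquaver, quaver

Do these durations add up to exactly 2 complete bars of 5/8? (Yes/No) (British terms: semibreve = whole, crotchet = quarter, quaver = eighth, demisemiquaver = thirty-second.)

One bar of 5/8 = 20 thirty-second notes, so 2 bars = 40.
In thirty-second notes: demisemiquaver = 1; demisemiquaver = 1; quaver = 4; crotchet rest = 8; dotted crotchet = 12; dotted crotchet = 12; demisemiquaver = 1; quaver = 4.
Total: 1 + 1 + 4 + 8 + 12 + 12 + 1 + 4 = 43.
43 exceeds 40, so the answer is No.

No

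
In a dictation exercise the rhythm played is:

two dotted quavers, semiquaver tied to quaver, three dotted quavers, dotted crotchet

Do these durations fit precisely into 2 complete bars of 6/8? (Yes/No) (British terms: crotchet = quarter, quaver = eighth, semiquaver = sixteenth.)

Yes

One bar of 6/8 = 12 sixteenth notes, so 2 bars = 24.
Express everything in sixteenth notes: dotted quaver = 3; dotted quaver = 3; semiquaver tied to quaver (semiquaver + quaver) = 3; dotted quaver = 3; dotted quaver = 3; dotted quaver = 3; dotted crotchet = 6.
Altogether 3 + 3 + 3 + 3 + 3 + 3 + 6 = 24.
24 equals 24, so the answer is Yes.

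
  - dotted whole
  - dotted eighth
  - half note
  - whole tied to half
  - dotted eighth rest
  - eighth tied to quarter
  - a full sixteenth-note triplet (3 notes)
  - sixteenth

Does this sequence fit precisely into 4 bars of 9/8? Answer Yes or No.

No

One bar of 9/8 = 18 sixteenth notes, so 4 bars = 72.
Each duration in sixteenth notes: dotted whole = 24; dotted eighth = 3; half note = 8; whole tied to half (whole + half) = 24; dotted eighth rest = 3; eighth tied to quarter (eighth + quarter) = 6; a full sixteenth-note triplet (3 notes) (three triplet sixteenths span one eighth) = 2; sixteenth = 1.
Altogether 24 + 3 + 8 + 24 + 3 + 6 + 2 + 1 = 71.
71 falls short of 72, so the answer is No.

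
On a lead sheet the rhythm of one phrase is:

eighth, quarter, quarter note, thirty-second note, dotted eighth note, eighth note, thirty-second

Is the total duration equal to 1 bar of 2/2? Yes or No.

One bar of 2/2 = 32 thirty-second notes.
Express everything in thirty-second notes: eighth = 4; quarter = 8; quarter note = 8; thirty-second note = 1; dotted eighth note = 6; eighth note = 4; thirty-second = 1.
Sum: 4 + 8 + 8 + 1 + 6 + 4 + 1 = 32.
32 equals 32, so the answer is Yes.

Yes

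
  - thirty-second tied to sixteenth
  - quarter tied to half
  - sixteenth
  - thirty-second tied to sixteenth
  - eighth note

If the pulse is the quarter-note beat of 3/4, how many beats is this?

4.5

One quarter-note beat = 8 thirty-second notes.
Convert each value to thirty-second notes: thirty-second tied to sixteenth (thirty-second + sixteenth) = 3; quarter tied to half (quarter + half) = 24; sixteenth = 2; thirty-second tied to sixteenth (thirty-second + sixteenth) = 3; eighth note = 4.
Total: 3 + 24 + 2 + 3 + 4 = 36.
36 ÷ 8 = 4.5 beats.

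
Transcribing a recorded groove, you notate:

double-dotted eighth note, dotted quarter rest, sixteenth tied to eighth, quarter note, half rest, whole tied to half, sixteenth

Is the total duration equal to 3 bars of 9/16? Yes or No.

One bar of 9/16 = 18 thirty-second notes, so 3 bars = 54.
In thirty-second notes: double-dotted eighth note = 7; dotted quarter rest = 12; sixteenth tied to eighth (sixteenth + eighth) = 6; quarter note = 8; half rest = 16; whole tied to half (whole + half) = 48; sixteenth = 2.
Sum: 7 + 12 + 6 + 8 + 16 + 48 + 2 = 99.
99 exceeds 54, so the answer is No.

No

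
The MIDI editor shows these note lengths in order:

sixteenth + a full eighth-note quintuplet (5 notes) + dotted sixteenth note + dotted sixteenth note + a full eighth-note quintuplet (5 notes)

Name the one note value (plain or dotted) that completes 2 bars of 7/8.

2 bars of 7/8 = 56 thirty-second notes.
Each duration in thirty-second notes: sixteenth = 2; a full eighth-note quintuplet (5 notes) (five quintuplet eighths span one half) = 16; dotted sixteenth note = 3; dotted sixteenth note = 3; a full eighth-note quintuplet (5 notes) (five quintuplet eighths span one half) = 16.
Adding: 2 + 16 + 3 + 3 + 16 = 40.
Remaining: 56 − 40 = 16 thirty-second notes, which is a half note.

half note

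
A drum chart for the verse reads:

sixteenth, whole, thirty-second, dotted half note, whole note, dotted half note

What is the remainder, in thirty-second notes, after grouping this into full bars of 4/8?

One bar of 4/8 = 16 thirty-second notes.
Convert each value to thirty-second notes: sixteenth = 2; whole = 32; thirty-second = 1; dotted half note = 24; whole note = 32; dotted half note = 24.
Total: 2 + 32 + 1 + 24 + 32 + 24 = 115.
115 ÷ 16 = 7 complete bars with 3 thirty-second notes remaining.

3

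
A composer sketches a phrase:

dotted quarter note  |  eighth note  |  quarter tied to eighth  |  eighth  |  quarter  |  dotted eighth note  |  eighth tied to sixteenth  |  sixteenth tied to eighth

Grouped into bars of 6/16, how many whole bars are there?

4

One bar of 6/16 = 6 sixteenth notes.
Convert each value to sixteenth notes: dotted quarter note = 6; eighth note = 2; quarter tied to eighth (quarter + eighth) = 6; eighth = 2; quarter = 4; dotted eighth note = 3; eighth tied to sixteenth (eighth + sixteenth) = 3; sixteenth tied to eighth (sixteenth + eighth) = 3.
Altogether 6 + 2 + 6 + 2 + 4 + 3 + 3 + 3 = 29.
29 ÷ 6 = 4 complete bars with 5 left over.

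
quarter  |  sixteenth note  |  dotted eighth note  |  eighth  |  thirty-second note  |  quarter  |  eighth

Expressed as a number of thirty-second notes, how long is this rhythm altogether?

Express everything in thirty-second notes: quarter = 8; sixteenth note = 2; dotted eighth note = 6; eighth = 4; thirty-second note = 1; quarter = 8; eighth = 4.
Sum: 8 + 2 + 6 + 4 + 1 + 8 + 4 = 33 thirty-second notes.

33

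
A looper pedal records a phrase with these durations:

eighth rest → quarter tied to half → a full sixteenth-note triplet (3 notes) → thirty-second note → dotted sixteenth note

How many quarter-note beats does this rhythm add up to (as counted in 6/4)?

One quarter-note beat = 8 thirty-second notes.
Convert each value to thirty-second notes: eighth rest = 4; quarter tied to half (quarter + half) = 24; a full sixteenth-note triplet (3 notes) (three triplet sixteenths span one eighth) = 4; thirty-second note = 1; dotted sixteenth note = 3.
Total: 4 + 24 + 4 + 1 + 3 = 36.
36 ÷ 8 = 4.5 beats.

4.5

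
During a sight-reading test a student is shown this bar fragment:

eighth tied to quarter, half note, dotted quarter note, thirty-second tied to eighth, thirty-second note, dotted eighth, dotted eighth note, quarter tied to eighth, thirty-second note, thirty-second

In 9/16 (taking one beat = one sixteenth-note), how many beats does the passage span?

36

One sixteenth-note beat = 2 thirty-second notes.
Working in thirty-second notes: eighth tied to quarter (eighth + quarter) = 12; half note = 16; dotted quarter note = 12; thirty-second tied to eighth (thirty-second + eighth) = 5; thirty-second note = 1; dotted eighth = 6; dotted eighth note = 6; quarter tied to eighth (quarter + eighth) = 12; thirty-second note = 1; thirty-second = 1.
Sum: 12 + 16 + 12 + 5 + 1 + 6 + 6 + 12 + 1 + 1 = 72.
72 ÷ 2 = 36 beats.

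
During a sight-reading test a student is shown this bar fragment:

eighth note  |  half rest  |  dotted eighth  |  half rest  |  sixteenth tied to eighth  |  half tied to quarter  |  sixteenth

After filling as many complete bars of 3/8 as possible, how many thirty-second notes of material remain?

2

One bar of 3/8 = 6 sixteenth notes.
Working in sixteenth notes: eighth note = 2; half rest = 8; dotted eighth = 3; half rest = 8; sixteenth tied to eighth (sixteenth + eighth) = 3; half tied to quarter (half + quarter) = 12; sixteenth = 1.
Total: 2 + 8 + 3 + 8 + 3 + 12 + 1 = 37.
37 ÷ 6 = 6 complete bars with 1 sixteenth note remaining = 2 thirty-second notes.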